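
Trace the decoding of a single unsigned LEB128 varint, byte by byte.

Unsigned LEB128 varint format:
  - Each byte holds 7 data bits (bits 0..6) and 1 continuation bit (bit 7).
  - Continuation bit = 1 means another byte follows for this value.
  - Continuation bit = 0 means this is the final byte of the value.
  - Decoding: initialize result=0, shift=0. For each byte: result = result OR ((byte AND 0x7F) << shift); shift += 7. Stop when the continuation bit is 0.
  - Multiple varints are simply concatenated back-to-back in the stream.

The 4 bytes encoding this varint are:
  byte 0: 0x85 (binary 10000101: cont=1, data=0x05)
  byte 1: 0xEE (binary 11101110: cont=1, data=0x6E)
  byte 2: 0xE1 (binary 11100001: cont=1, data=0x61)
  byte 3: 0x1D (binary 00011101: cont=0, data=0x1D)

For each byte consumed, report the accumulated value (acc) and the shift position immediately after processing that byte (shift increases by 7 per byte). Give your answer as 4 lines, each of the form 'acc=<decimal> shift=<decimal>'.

byte 0=0x85: payload=0x05=5, contrib = 5<<0 = 5; acc -> 5, shift -> 7
byte 1=0xEE: payload=0x6E=110, contrib = 110<<7 = 14080; acc -> 14085, shift -> 14
byte 2=0xE1: payload=0x61=97, contrib = 97<<14 = 1589248; acc -> 1603333, shift -> 21
byte 3=0x1D: payload=0x1D=29, contrib = 29<<21 = 60817408; acc -> 62420741, shift -> 28

Answer: acc=5 shift=7
acc=14085 shift=14
acc=1603333 shift=21
acc=62420741 shift=28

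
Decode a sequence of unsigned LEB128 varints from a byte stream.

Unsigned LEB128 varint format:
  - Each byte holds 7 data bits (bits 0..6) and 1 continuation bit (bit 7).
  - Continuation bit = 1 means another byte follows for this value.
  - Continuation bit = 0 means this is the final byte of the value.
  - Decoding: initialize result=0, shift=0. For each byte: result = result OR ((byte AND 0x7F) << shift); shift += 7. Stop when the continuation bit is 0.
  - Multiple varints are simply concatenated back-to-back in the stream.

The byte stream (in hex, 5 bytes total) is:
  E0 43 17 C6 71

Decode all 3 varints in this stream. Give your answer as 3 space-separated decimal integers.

Answer: 8672 23 14534

Derivation:
  byte[0]=0xE0 cont=1 payload=0x60=96: acc |= 96<<0 -> acc=96 shift=7
  byte[1]=0x43 cont=0 payload=0x43=67: acc |= 67<<7 -> acc=8672 shift=14 [end]
Varint 1: bytes[0:2] = E0 43 -> value 8672 (2 byte(s))
  byte[2]=0x17 cont=0 payload=0x17=23: acc |= 23<<0 -> acc=23 shift=7 [end]
Varint 2: bytes[2:3] = 17 -> value 23 (1 byte(s))
  byte[3]=0xC6 cont=1 payload=0x46=70: acc |= 70<<0 -> acc=70 shift=7
  byte[4]=0x71 cont=0 payload=0x71=113: acc |= 113<<7 -> acc=14534 shift=14 [end]
Varint 3: bytes[3:5] = C6 71 -> value 14534 (2 byte(s))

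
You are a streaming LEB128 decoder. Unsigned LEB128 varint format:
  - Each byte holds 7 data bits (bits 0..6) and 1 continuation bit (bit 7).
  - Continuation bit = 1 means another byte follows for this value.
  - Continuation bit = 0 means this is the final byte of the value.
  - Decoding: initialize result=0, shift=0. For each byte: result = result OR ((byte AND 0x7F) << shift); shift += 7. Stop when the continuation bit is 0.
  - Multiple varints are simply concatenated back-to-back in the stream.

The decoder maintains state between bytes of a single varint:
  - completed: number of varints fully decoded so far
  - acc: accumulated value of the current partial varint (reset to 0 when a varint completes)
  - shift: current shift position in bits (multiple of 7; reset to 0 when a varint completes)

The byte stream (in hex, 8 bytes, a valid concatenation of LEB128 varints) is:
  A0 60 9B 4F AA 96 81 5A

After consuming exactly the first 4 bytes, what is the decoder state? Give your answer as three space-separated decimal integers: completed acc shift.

Answer: 2 0 0

Derivation:
byte[0]=0xA0 cont=1 payload=0x20: acc |= 32<<0 -> completed=0 acc=32 shift=7
byte[1]=0x60 cont=0 payload=0x60: varint #1 complete (value=12320); reset -> completed=1 acc=0 shift=0
byte[2]=0x9B cont=1 payload=0x1B: acc |= 27<<0 -> completed=1 acc=27 shift=7
byte[3]=0x4F cont=0 payload=0x4F: varint #2 complete (value=10139); reset -> completed=2 acc=0 shift=0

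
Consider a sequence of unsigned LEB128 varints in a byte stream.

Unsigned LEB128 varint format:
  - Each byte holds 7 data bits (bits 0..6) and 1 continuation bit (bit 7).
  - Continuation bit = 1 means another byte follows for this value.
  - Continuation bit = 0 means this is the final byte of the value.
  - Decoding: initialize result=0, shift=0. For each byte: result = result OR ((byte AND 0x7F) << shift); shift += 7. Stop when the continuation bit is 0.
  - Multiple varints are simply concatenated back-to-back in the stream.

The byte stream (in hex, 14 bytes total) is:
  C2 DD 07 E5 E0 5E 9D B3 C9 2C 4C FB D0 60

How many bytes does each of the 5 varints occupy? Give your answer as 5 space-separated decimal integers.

Answer: 3 3 4 1 3

Derivation:
  byte[0]=0xC2 cont=1 payload=0x42=66: acc |= 66<<0 -> acc=66 shift=7
  byte[1]=0xDD cont=1 payload=0x5D=93: acc |= 93<<7 -> acc=11970 shift=14
  byte[2]=0x07 cont=0 payload=0x07=7: acc |= 7<<14 -> acc=126658 shift=21 [end]
Varint 1: bytes[0:3] = C2 DD 07 -> value 126658 (3 byte(s))
  byte[3]=0xE5 cont=1 payload=0x65=101: acc |= 101<<0 -> acc=101 shift=7
  byte[4]=0xE0 cont=1 payload=0x60=96: acc |= 96<<7 -> acc=12389 shift=14
  byte[5]=0x5E cont=0 payload=0x5E=94: acc |= 94<<14 -> acc=1552485 shift=21 [end]
Varint 2: bytes[3:6] = E5 E0 5E -> value 1552485 (3 byte(s))
  byte[6]=0x9D cont=1 payload=0x1D=29: acc |= 29<<0 -> acc=29 shift=7
  byte[7]=0xB3 cont=1 payload=0x33=51: acc |= 51<<7 -> acc=6557 shift=14
  byte[8]=0xC9 cont=1 payload=0x49=73: acc |= 73<<14 -> acc=1202589 shift=21
  byte[9]=0x2C cont=0 payload=0x2C=44: acc |= 44<<21 -> acc=93477277 shift=28 [end]
Varint 3: bytes[6:10] = 9D B3 C9 2C -> value 93477277 (4 byte(s))
  byte[10]=0x4C cont=0 payload=0x4C=76: acc |= 76<<0 -> acc=76 shift=7 [end]
Varint 4: bytes[10:11] = 4C -> value 76 (1 byte(s))
  byte[11]=0xFB cont=1 payload=0x7B=123: acc |= 123<<0 -> acc=123 shift=7
  byte[12]=0xD0 cont=1 payload=0x50=80: acc |= 80<<7 -> acc=10363 shift=14
  byte[13]=0x60 cont=0 payload=0x60=96: acc |= 96<<14 -> acc=1583227 shift=21 [end]
Varint 5: bytes[11:14] = FB D0 60 -> value 1583227 (3 byte(s))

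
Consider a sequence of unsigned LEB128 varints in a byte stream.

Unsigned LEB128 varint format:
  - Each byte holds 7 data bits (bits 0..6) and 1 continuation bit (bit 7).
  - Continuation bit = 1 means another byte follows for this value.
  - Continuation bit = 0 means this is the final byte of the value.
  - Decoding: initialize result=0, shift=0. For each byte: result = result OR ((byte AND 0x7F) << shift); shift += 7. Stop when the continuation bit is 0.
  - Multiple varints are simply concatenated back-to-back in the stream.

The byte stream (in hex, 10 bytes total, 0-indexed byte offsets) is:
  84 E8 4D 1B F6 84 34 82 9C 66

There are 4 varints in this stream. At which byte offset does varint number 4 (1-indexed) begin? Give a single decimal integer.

Answer: 7

Derivation:
  byte[0]=0x84 cont=1 payload=0x04=4: acc |= 4<<0 -> acc=4 shift=7
  byte[1]=0xE8 cont=1 payload=0x68=104: acc |= 104<<7 -> acc=13316 shift=14
  byte[2]=0x4D cont=0 payload=0x4D=77: acc |= 77<<14 -> acc=1274884 shift=21 [end]
Varint 1: bytes[0:3] = 84 E8 4D -> value 1274884 (3 byte(s))
  byte[3]=0x1B cont=0 payload=0x1B=27: acc |= 27<<0 -> acc=27 shift=7 [end]
Varint 2: bytes[3:4] = 1B -> value 27 (1 byte(s))
  byte[4]=0xF6 cont=1 payload=0x76=118: acc |= 118<<0 -> acc=118 shift=7
  byte[5]=0x84 cont=1 payload=0x04=4: acc |= 4<<7 -> acc=630 shift=14
  byte[6]=0x34 cont=0 payload=0x34=52: acc |= 52<<14 -> acc=852598 shift=21 [end]
Varint 3: bytes[4:7] = F6 84 34 -> value 852598 (3 byte(s))
  byte[7]=0x82 cont=1 payload=0x02=2: acc |= 2<<0 -> acc=2 shift=7
  byte[8]=0x9C cont=1 payload=0x1C=28: acc |= 28<<7 -> acc=3586 shift=14
  byte[9]=0x66 cont=0 payload=0x66=102: acc |= 102<<14 -> acc=1674754 shift=21 [end]
Varint 4: bytes[7:10] = 82 9C 66 -> value 1674754 (3 byte(s))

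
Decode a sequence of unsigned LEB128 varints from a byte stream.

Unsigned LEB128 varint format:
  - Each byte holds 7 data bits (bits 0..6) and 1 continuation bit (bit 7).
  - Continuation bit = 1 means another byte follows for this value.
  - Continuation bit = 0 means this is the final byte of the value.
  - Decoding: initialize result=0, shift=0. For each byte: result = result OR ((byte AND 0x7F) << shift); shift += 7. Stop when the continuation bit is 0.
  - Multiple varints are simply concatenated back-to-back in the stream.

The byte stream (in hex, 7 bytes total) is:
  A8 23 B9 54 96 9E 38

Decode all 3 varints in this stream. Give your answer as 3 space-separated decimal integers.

Answer: 4520 10809 921366

Derivation:
  byte[0]=0xA8 cont=1 payload=0x28=40: acc |= 40<<0 -> acc=40 shift=7
  byte[1]=0x23 cont=0 payload=0x23=35: acc |= 35<<7 -> acc=4520 shift=14 [end]
Varint 1: bytes[0:2] = A8 23 -> value 4520 (2 byte(s))
  byte[2]=0xB9 cont=1 payload=0x39=57: acc |= 57<<0 -> acc=57 shift=7
  byte[3]=0x54 cont=0 payload=0x54=84: acc |= 84<<7 -> acc=10809 shift=14 [end]
Varint 2: bytes[2:4] = B9 54 -> value 10809 (2 byte(s))
  byte[4]=0x96 cont=1 payload=0x16=22: acc |= 22<<0 -> acc=22 shift=7
  byte[5]=0x9E cont=1 payload=0x1E=30: acc |= 30<<7 -> acc=3862 shift=14
  byte[6]=0x38 cont=0 payload=0x38=56: acc |= 56<<14 -> acc=921366 shift=21 [end]
Varint 3: bytes[4:7] = 96 9E 38 -> value 921366 (3 byte(s))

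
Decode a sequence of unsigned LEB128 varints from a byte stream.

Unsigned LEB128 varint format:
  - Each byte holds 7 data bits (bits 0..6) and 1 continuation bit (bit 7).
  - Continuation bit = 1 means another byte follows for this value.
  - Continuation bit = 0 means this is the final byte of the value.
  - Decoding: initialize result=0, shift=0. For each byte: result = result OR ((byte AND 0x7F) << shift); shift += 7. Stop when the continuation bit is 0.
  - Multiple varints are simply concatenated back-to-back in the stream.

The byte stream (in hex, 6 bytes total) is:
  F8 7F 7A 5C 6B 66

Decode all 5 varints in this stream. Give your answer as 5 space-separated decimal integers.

  byte[0]=0xF8 cont=1 payload=0x78=120: acc |= 120<<0 -> acc=120 shift=7
  byte[1]=0x7F cont=0 payload=0x7F=127: acc |= 127<<7 -> acc=16376 shift=14 [end]
Varint 1: bytes[0:2] = F8 7F -> value 16376 (2 byte(s))
  byte[2]=0x7A cont=0 payload=0x7A=122: acc |= 122<<0 -> acc=122 shift=7 [end]
Varint 2: bytes[2:3] = 7A -> value 122 (1 byte(s))
  byte[3]=0x5C cont=0 payload=0x5C=92: acc |= 92<<0 -> acc=92 shift=7 [end]
Varint 3: bytes[3:4] = 5C -> value 92 (1 byte(s))
  byte[4]=0x6B cont=0 payload=0x6B=107: acc |= 107<<0 -> acc=107 shift=7 [end]
Varint 4: bytes[4:5] = 6B -> value 107 (1 byte(s))
  byte[5]=0x66 cont=0 payload=0x66=102: acc |= 102<<0 -> acc=102 shift=7 [end]
Varint 5: bytes[5:6] = 66 -> value 102 (1 byte(s))

Answer: 16376 122 92 107 102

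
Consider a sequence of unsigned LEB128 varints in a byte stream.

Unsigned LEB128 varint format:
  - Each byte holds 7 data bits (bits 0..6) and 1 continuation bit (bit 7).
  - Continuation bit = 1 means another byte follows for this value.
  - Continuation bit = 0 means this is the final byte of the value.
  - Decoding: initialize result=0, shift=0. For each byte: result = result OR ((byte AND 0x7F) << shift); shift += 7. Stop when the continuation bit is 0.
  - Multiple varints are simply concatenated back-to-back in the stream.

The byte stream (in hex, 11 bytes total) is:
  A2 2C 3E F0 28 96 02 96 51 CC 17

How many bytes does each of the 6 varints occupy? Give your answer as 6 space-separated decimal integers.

Answer: 2 1 2 2 2 2

Derivation:
  byte[0]=0xA2 cont=1 payload=0x22=34: acc |= 34<<0 -> acc=34 shift=7
  byte[1]=0x2C cont=0 payload=0x2C=44: acc |= 44<<7 -> acc=5666 shift=14 [end]
Varint 1: bytes[0:2] = A2 2C -> value 5666 (2 byte(s))
  byte[2]=0x3E cont=0 payload=0x3E=62: acc |= 62<<0 -> acc=62 shift=7 [end]
Varint 2: bytes[2:3] = 3E -> value 62 (1 byte(s))
  byte[3]=0xF0 cont=1 payload=0x70=112: acc |= 112<<0 -> acc=112 shift=7
  byte[4]=0x28 cont=0 payload=0x28=40: acc |= 40<<7 -> acc=5232 shift=14 [end]
Varint 3: bytes[3:5] = F0 28 -> value 5232 (2 byte(s))
  byte[5]=0x96 cont=1 payload=0x16=22: acc |= 22<<0 -> acc=22 shift=7
  byte[6]=0x02 cont=0 payload=0x02=2: acc |= 2<<7 -> acc=278 shift=14 [end]
Varint 4: bytes[5:7] = 96 02 -> value 278 (2 byte(s))
  byte[7]=0x96 cont=1 payload=0x16=22: acc |= 22<<0 -> acc=22 shift=7
  byte[8]=0x51 cont=0 payload=0x51=81: acc |= 81<<7 -> acc=10390 shift=14 [end]
Varint 5: bytes[7:9] = 96 51 -> value 10390 (2 byte(s))
  byte[9]=0xCC cont=1 payload=0x4C=76: acc |= 76<<0 -> acc=76 shift=7
  byte[10]=0x17 cont=0 payload=0x17=23: acc |= 23<<7 -> acc=3020 shift=14 [end]
Varint 6: bytes[9:11] = CC 17 -> value 3020 (2 byte(s))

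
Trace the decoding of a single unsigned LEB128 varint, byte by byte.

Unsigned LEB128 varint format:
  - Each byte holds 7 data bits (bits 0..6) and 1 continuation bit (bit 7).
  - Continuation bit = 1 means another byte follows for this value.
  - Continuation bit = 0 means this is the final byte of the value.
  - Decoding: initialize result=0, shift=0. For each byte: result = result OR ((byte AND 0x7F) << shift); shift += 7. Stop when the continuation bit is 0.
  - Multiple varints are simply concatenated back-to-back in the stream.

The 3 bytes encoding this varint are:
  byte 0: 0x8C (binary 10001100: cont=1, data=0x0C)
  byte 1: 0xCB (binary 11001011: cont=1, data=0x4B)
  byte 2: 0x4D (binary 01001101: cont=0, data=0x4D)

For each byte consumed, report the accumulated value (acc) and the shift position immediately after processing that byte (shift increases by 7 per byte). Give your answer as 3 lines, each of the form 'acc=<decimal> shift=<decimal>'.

byte 0=0x8C: payload=0x0C=12, contrib = 12<<0 = 12; acc -> 12, shift -> 7
byte 1=0xCB: payload=0x4B=75, contrib = 75<<7 = 9600; acc -> 9612, shift -> 14
byte 2=0x4D: payload=0x4D=77, contrib = 77<<14 = 1261568; acc -> 1271180, shift -> 21

Answer: acc=12 shift=7
acc=9612 shift=14
acc=1271180 shift=21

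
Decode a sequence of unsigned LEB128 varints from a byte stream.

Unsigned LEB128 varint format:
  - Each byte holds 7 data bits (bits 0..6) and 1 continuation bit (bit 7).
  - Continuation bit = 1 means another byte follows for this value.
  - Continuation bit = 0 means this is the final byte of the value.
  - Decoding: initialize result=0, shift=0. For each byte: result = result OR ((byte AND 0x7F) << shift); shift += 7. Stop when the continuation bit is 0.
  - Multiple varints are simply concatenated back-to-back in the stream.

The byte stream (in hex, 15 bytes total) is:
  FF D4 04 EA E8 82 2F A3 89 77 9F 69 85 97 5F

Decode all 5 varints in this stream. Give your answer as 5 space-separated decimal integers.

  byte[0]=0xFF cont=1 payload=0x7F=127: acc |= 127<<0 -> acc=127 shift=7
  byte[1]=0xD4 cont=1 payload=0x54=84: acc |= 84<<7 -> acc=10879 shift=14
  byte[2]=0x04 cont=0 payload=0x04=4: acc |= 4<<14 -> acc=76415 shift=21 [end]
Varint 1: bytes[0:3] = FF D4 04 -> value 76415 (3 byte(s))
  byte[3]=0xEA cont=1 payload=0x6A=106: acc |= 106<<0 -> acc=106 shift=7
  byte[4]=0xE8 cont=1 payload=0x68=104: acc |= 104<<7 -> acc=13418 shift=14
  byte[5]=0x82 cont=1 payload=0x02=2: acc |= 2<<14 -> acc=46186 shift=21
  byte[6]=0x2F cont=0 payload=0x2F=47: acc |= 47<<21 -> acc=98612330 shift=28 [end]
Varint 2: bytes[3:7] = EA E8 82 2F -> value 98612330 (4 byte(s))
  byte[7]=0xA3 cont=1 payload=0x23=35: acc |= 35<<0 -> acc=35 shift=7
  byte[8]=0x89 cont=1 payload=0x09=9: acc |= 9<<7 -> acc=1187 shift=14
  byte[9]=0x77 cont=0 payload=0x77=119: acc |= 119<<14 -> acc=1950883 shift=21 [end]
Varint 3: bytes[7:10] = A3 89 77 -> value 1950883 (3 byte(s))
  byte[10]=0x9F cont=1 payload=0x1F=31: acc |= 31<<0 -> acc=31 shift=7
  byte[11]=0x69 cont=0 payload=0x69=105: acc |= 105<<7 -> acc=13471 shift=14 [end]
Varint 4: bytes[10:12] = 9F 69 -> value 13471 (2 byte(s))
  byte[12]=0x85 cont=1 payload=0x05=5: acc |= 5<<0 -> acc=5 shift=7
  byte[13]=0x97 cont=1 payload=0x17=23: acc |= 23<<7 -> acc=2949 shift=14
  byte[14]=0x5F cont=0 payload=0x5F=95: acc |= 95<<14 -> acc=1559429 shift=21 [end]
Varint 5: bytes[12:15] = 85 97 5F -> value 1559429 (3 byte(s))

Answer: 76415 98612330 1950883 13471 1559429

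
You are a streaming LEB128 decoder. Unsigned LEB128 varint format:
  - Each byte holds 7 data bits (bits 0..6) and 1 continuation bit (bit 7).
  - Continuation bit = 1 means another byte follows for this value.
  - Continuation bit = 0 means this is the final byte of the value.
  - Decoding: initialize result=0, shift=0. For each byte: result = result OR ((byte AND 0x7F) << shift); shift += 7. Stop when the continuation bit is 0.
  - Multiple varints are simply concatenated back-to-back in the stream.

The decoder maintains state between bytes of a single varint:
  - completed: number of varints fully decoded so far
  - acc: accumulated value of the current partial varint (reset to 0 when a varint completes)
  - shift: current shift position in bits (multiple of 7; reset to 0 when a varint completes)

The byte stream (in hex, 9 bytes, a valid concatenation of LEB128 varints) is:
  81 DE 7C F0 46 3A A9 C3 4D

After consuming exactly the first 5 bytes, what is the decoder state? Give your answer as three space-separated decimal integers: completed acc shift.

byte[0]=0x81 cont=1 payload=0x01: acc |= 1<<0 -> completed=0 acc=1 shift=7
byte[1]=0xDE cont=1 payload=0x5E: acc |= 94<<7 -> completed=0 acc=12033 shift=14
byte[2]=0x7C cont=0 payload=0x7C: varint #1 complete (value=2043649); reset -> completed=1 acc=0 shift=0
byte[3]=0xF0 cont=1 payload=0x70: acc |= 112<<0 -> completed=1 acc=112 shift=7
byte[4]=0x46 cont=0 payload=0x46: varint #2 complete (value=9072); reset -> completed=2 acc=0 shift=0

Answer: 2 0 0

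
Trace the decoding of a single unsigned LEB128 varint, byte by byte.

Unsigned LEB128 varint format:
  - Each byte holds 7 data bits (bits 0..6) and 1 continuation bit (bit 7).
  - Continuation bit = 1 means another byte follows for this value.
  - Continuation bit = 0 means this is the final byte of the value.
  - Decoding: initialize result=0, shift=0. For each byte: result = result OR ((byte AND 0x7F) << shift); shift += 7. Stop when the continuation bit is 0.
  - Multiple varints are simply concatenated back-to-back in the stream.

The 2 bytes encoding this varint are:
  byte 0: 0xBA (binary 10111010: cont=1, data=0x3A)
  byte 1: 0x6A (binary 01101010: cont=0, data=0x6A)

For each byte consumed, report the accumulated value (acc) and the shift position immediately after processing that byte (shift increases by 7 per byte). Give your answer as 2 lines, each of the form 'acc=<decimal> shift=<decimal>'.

byte 0=0xBA: payload=0x3A=58, contrib = 58<<0 = 58; acc -> 58, shift -> 7
byte 1=0x6A: payload=0x6A=106, contrib = 106<<7 = 13568; acc -> 13626, shift -> 14

Answer: acc=58 shift=7
acc=13626 shift=14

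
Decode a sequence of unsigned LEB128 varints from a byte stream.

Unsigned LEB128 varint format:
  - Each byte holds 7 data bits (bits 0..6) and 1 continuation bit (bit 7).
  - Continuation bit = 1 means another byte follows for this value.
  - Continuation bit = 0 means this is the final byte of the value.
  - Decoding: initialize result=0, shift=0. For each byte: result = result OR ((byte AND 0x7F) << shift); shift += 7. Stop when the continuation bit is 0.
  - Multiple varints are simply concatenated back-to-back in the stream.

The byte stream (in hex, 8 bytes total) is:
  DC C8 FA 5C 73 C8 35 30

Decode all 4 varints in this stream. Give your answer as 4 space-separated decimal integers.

Answer: 194946140 115 6856 48

Derivation:
  byte[0]=0xDC cont=1 payload=0x5C=92: acc |= 92<<0 -> acc=92 shift=7
  byte[1]=0xC8 cont=1 payload=0x48=72: acc |= 72<<7 -> acc=9308 shift=14
  byte[2]=0xFA cont=1 payload=0x7A=122: acc |= 122<<14 -> acc=2008156 shift=21
  byte[3]=0x5C cont=0 payload=0x5C=92: acc |= 92<<21 -> acc=194946140 shift=28 [end]
Varint 1: bytes[0:4] = DC C8 FA 5C -> value 194946140 (4 byte(s))
  byte[4]=0x73 cont=0 payload=0x73=115: acc |= 115<<0 -> acc=115 shift=7 [end]
Varint 2: bytes[4:5] = 73 -> value 115 (1 byte(s))
  byte[5]=0xC8 cont=1 payload=0x48=72: acc |= 72<<0 -> acc=72 shift=7
  byte[6]=0x35 cont=0 payload=0x35=53: acc |= 53<<7 -> acc=6856 shift=14 [end]
Varint 3: bytes[5:7] = C8 35 -> value 6856 (2 byte(s))
  byte[7]=0x30 cont=0 payload=0x30=48: acc |= 48<<0 -> acc=48 shift=7 [end]
Varint 4: bytes[7:8] = 30 -> value 48 (1 byte(s))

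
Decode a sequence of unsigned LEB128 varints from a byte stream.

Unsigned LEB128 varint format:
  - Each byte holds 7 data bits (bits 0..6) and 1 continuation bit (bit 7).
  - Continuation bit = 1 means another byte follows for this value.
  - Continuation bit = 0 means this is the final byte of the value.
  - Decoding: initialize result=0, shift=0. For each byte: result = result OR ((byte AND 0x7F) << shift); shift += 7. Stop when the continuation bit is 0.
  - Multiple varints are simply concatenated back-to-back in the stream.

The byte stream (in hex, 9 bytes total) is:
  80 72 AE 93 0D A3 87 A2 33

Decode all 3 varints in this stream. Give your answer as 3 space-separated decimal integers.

  byte[0]=0x80 cont=1 payload=0x00=0: acc |= 0<<0 -> acc=0 shift=7
  byte[1]=0x72 cont=0 payload=0x72=114: acc |= 114<<7 -> acc=14592 shift=14 [end]
Varint 1: bytes[0:2] = 80 72 -> value 14592 (2 byte(s))
  byte[2]=0xAE cont=1 payload=0x2E=46: acc |= 46<<0 -> acc=46 shift=7
  byte[3]=0x93 cont=1 payload=0x13=19: acc |= 19<<7 -> acc=2478 shift=14
  byte[4]=0x0D cont=0 payload=0x0D=13: acc |= 13<<14 -> acc=215470 shift=21 [end]
Varint 2: bytes[2:5] = AE 93 0D -> value 215470 (3 byte(s))
  byte[5]=0xA3 cont=1 payload=0x23=35: acc |= 35<<0 -> acc=35 shift=7
  byte[6]=0x87 cont=1 payload=0x07=7: acc |= 7<<7 -> acc=931 shift=14
  byte[7]=0xA2 cont=1 payload=0x22=34: acc |= 34<<14 -> acc=557987 shift=21
  byte[8]=0x33 cont=0 payload=0x33=51: acc |= 51<<21 -> acc=107512739 shift=28 [end]
Varint 3: bytes[5:9] = A3 87 A2 33 -> value 107512739 (4 byte(s))

Answer: 14592 215470 107512739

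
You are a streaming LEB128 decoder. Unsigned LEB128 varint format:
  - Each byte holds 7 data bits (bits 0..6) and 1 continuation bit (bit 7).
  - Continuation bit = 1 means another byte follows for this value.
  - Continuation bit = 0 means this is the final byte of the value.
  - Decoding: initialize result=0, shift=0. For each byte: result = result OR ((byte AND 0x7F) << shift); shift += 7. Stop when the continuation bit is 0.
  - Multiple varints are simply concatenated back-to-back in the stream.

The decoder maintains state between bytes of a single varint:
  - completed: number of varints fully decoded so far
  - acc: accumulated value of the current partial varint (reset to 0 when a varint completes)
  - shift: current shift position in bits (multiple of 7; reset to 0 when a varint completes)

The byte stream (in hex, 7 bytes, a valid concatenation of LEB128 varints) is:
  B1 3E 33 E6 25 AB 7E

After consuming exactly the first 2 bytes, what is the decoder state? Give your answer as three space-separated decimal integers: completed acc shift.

Answer: 1 0 0

Derivation:
byte[0]=0xB1 cont=1 payload=0x31: acc |= 49<<0 -> completed=0 acc=49 shift=7
byte[1]=0x3E cont=0 payload=0x3E: varint #1 complete (value=7985); reset -> completed=1 acc=0 shift=0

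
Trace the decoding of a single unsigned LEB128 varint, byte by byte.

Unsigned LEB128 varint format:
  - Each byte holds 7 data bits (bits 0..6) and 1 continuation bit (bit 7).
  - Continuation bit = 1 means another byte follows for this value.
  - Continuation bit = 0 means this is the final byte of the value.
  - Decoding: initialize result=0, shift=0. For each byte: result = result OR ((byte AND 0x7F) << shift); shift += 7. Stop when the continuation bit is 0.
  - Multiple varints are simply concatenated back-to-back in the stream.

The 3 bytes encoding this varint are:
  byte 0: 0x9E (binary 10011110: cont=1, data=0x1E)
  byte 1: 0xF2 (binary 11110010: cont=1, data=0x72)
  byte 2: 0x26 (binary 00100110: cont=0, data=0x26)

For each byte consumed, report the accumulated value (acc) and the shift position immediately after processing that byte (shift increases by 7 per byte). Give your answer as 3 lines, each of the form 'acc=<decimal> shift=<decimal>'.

Answer: acc=30 shift=7
acc=14622 shift=14
acc=637214 shift=21

Derivation:
byte 0=0x9E: payload=0x1E=30, contrib = 30<<0 = 30; acc -> 30, shift -> 7
byte 1=0xF2: payload=0x72=114, contrib = 114<<7 = 14592; acc -> 14622, shift -> 14
byte 2=0x26: payload=0x26=38, contrib = 38<<14 = 622592; acc -> 637214, shift -> 21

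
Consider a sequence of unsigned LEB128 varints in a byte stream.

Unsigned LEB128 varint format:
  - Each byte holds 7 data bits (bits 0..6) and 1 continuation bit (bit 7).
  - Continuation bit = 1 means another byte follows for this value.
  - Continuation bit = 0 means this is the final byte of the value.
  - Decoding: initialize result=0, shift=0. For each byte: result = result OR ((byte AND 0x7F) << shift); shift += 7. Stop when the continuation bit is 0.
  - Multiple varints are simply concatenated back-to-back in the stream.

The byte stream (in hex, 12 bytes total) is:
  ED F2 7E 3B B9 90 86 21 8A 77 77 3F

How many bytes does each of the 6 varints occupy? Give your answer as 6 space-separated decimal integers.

  byte[0]=0xED cont=1 payload=0x6D=109: acc |= 109<<0 -> acc=109 shift=7
  byte[1]=0xF2 cont=1 payload=0x72=114: acc |= 114<<7 -> acc=14701 shift=14
  byte[2]=0x7E cont=0 payload=0x7E=126: acc |= 126<<14 -> acc=2079085 shift=21 [end]
Varint 1: bytes[0:3] = ED F2 7E -> value 2079085 (3 byte(s))
  byte[3]=0x3B cont=0 payload=0x3B=59: acc |= 59<<0 -> acc=59 shift=7 [end]
Varint 2: bytes[3:4] = 3B -> value 59 (1 byte(s))
  byte[4]=0xB9 cont=1 payload=0x39=57: acc |= 57<<0 -> acc=57 shift=7
  byte[5]=0x90 cont=1 payload=0x10=16: acc |= 16<<7 -> acc=2105 shift=14
  byte[6]=0x86 cont=1 payload=0x06=6: acc |= 6<<14 -> acc=100409 shift=21
  byte[7]=0x21 cont=0 payload=0x21=33: acc |= 33<<21 -> acc=69306425 shift=28 [end]
Varint 3: bytes[4:8] = B9 90 86 21 -> value 69306425 (4 byte(s))
  byte[8]=0x8A cont=1 payload=0x0A=10: acc |= 10<<0 -> acc=10 shift=7
  byte[9]=0x77 cont=0 payload=0x77=119: acc |= 119<<7 -> acc=15242 shift=14 [end]
Varint 4: bytes[8:10] = 8A 77 -> value 15242 (2 byte(s))
  byte[10]=0x77 cont=0 payload=0x77=119: acc |= 119<<0 -> acc=119 shift=7 [end]
Varint 5: bytes[10:11] = 77 -> value 119 (1 byte(s))
  byte[11]=0x3F cont=0 payload=0x3F=63: acc |= 63<<0 -> acc=63 shift=7 [end]
Varint 6: bytes[11:12] = 3F -> value 63 (1 byte(s))

Answer: 3 1 4 2 1 1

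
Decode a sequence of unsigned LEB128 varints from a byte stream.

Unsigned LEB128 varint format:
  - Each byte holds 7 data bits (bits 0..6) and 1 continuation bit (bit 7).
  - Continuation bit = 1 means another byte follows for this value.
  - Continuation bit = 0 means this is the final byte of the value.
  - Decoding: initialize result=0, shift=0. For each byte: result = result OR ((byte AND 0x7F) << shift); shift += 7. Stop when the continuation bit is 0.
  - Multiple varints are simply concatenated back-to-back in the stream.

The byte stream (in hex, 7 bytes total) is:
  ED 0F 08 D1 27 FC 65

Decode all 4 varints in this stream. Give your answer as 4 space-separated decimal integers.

Answer: 2029 8 5073 13052

Derivation:
  byte[0]=0xED cont=1 payload=0x6D=109: acc |= 109<<0 -> acc=109 shift=7
  byte[1]=0x0F cont=0 payload=0x0F=15: acc |= 15<<7 -> acc=2029 shift=14 [end]
Varint 1: bytes[0:2] = ED 0F -> value 2029 (2 byte(s))
  byte[2]=0x08 cont=0 payload=0x08=8: acc |= 8<<0 -> acc=8 shift=7 [end]
Varint 2: bytes[2:3] = 08 -> value 8 (1 byte(s))
  byte[3]=0xD1 cont=1 payload=0x51=81: acc |= 81<<0 -> acc=81 shift=7
  byte[4]=0x27 cont=0 payload=0x27=39: acc |= 39<<7 -> acc=5073 shift=14 [end]
Varint 3: bytes[3:5] = D1 27 -> value 5073 (2 byte(s))
  byte[5]=0xFC cont=1 payload=0x7C=124: acc |= 124<<0 -> acc=124 shift=7
  byte[6]=0x65 cont=0 payload=0x65=101: acc |= 101<<7 -> acc=13052 shift=14 [end]
Varint 4: bytes[5:7] = FC 65 -> value 13052 (2 byte(s))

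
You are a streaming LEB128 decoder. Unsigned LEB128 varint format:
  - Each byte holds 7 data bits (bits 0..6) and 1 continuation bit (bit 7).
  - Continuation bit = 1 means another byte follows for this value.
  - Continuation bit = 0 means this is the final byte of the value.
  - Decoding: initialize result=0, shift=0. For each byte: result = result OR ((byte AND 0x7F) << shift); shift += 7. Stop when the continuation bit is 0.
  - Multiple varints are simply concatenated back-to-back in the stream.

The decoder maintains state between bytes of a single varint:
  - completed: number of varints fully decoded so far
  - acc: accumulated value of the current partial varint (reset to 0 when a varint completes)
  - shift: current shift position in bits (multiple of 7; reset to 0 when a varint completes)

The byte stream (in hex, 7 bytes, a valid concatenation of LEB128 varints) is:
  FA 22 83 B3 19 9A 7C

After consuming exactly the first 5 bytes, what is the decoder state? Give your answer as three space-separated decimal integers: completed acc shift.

Answer: 2 0 0

Derivation:
byte[0]=0xFA cont=1 payload=0x7A: acc |= 122<<0 -> completed=0 acc=122 shift=7
byte[1]=0x22 cont=0 payload=0x22: varint #1 complete (value=4474); reset -> completed=1 acc=0 shift=0
byte[2]=0x83 cont=1 payload=0x03: acc |= 3<<0 -> completed=1 acc=3 shift=7
byte[3]=0xB3 cont=1 payload=0x33: acc |= 51<<7 -> completed=1 acc=6531 shift=14
byte[4]=0x19 cont=0 payload=0x19: varint #2 complete (value=416131); reset -> completed=2 acc=0 shift=0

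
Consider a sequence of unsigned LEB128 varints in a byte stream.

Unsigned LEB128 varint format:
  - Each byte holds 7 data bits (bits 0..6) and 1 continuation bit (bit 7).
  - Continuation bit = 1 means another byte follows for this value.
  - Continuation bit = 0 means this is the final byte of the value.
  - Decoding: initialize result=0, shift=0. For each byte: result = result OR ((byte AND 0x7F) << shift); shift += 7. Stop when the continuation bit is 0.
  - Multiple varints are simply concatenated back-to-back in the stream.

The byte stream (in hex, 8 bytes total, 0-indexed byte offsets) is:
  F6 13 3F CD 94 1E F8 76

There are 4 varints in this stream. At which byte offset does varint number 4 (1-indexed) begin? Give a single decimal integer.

  byte[0]=0xF6 cont=1 payload=0x76=118: acc |= 118<<0 -> acc=118 shift=7
  byte[1]=0x13 cont=0 payload=0x13=19: acc |= 19<<7 -> acc=2550 shift=14 [end]
Varint 1: bytes[0:2] = F6 13 -> value 2550 (2 byte(s))
  byte[2]=0x3F cont=0 payload=0x3F=63: acc |= 63<<0 -> acc=63 shift=7 [end]
Varint 2: bytes[2:3] = 3F -> value 63 (1 byte(s))
  byte[3]=0xCD cont=1 payload=0x4D=77: acc |= 77<<0 -> acc=77 shift=7
  byte[4]=0x94 cont=1 payload=0x14=20: acc |= 20<<7 -> acc=2637 shift=14
  byte[5]=0x1E cont=0 payload=0x1E=30: acc |= 30<<14 -> acc=494157 shift=21 [end]
Varint 3: bytes[3:6] = CD 94 1E -> value 494157 (3 byte(s))
  byte[6]=0xF8 cont=1 payload=0x78=120: acc |= 120<<0 -> acc=120 shift=7
  byte[7]=0x76 cont=0 payload=0x76=118: acc |= 118<<7 -> acc=15224 shift=14 [end]
Varint 4: bytes[6:8] = F8 76 -> value 15224 (2 byte(s))

Answer: 6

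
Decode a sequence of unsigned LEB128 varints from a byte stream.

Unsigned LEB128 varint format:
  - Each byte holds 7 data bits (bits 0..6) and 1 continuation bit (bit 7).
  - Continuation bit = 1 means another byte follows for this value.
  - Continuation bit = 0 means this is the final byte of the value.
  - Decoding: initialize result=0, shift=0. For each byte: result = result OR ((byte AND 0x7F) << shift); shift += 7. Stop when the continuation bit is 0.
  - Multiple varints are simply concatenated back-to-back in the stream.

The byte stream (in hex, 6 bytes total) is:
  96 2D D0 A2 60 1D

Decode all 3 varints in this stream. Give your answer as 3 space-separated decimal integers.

Answer: 5782 1577296 29

Derivation:
  byte[0]=0x96 cont=1 payload=0x16=22: acc |= 22<<0 -> acc=22 shift=7
  byte[1]=0x2D cont=0 payload=0x2D=45: acc |= 45<<7 -> acc=5782 shift=14 [end]
Varint 1: bytes[0:2] = 96 2D -> value 5782 (2 byte(s))
  byte[2]=0xD0 cont=1 payload=0x50=80: acc |= 80<<0 -> acc=80 shift=7
  byte[3]=0xA2 cont=1 payload=0x22=34: acc |= 34<<7 -> acc=4432 shift=14
  byte[4]=0x60 cont=0 payload=0x60=96: acc |= 96<<14 -> acc=1577296 shift=21 [end]
Varint 2: bytes[2:5] = D0 A2 60 -> value 1577296 (3 byte(s))
  byte[5]=0x1D cont=0 payload=0x1D=29: acc |= 29<<0 -> acc=29 shift=7 [end]
Varint 3: bytes[5:6] = 1D -> value 29 (1 byte(s))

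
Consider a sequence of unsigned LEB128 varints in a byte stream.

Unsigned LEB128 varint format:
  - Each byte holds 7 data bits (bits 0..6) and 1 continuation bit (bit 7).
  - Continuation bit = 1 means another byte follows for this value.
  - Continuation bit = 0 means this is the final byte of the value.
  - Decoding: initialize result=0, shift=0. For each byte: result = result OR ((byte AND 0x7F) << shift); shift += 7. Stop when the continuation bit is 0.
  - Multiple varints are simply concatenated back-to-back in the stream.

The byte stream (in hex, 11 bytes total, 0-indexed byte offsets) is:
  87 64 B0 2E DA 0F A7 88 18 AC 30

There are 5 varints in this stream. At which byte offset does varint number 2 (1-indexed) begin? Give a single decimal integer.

Answer: 2

Derivation:
  byte[0]=0x87 cont=1 payload=0x07=7: acc |= 7<<0 -> acc=7 shift=7
  byte[1]=0x64 cont=0 payload=0x64=100: acc |= 100<<7 -> acc=12807 shift=14 [end]
Varint 1: bytes[0:2] = 87 64 -> value 12807 (2 byte(s))
  byte[2]=0xB0 cont=1 payload=0x30=48: acc |= 48<<0 -> acc=48 shift=7
  byte[3]=0x2E cont=0 payload=0x2E=46: acc |= 46<<7 -> acc=5936 shift=14 [end]
Varint 2: bytes[2:4] = B0 2E -> value 5936 (2 byte(s))
  byte[4]=0xDA cont=1 payload=0x5A=90: acc |= 90<<0 -> acc=90 shift=7
  byte[5]=0x0F cont=0 payload=0x0F=15: acc |= 15<<7 -> acc=2010 shift=14 [end]
Varint 3: bytes[4:6] = DA 0F -> value 2010 (2 byte(s))
  byte[6]=0xA7 cont=1 payload=0x27=39: acc |= 39<<0 -> acc=39 shift=7
  byte[7]=0x88 cont=1 payload=0x08=8: acc |= 8<<7 -> acc=1063 shift=14
  byte[8]=0x18 cont=0 payload=0x18=24: acc |= 24<<14 -> acc=394279 shift=21 [end]
Varint 4: bytes[6:9] = A7 88 18 -> value 394279 (3 byte(s))
  byte[9]=0xAC cont=1 payload=0x2C=44: acc |= 44<<0 -> acc=44 shift=7
  byte[10]=0x30 cont=0 payload=0x30=48: acc |= 48<<7 -> acc=6188 shift=14 [end]
Varint 5: bytes[9:11] = AC 30 -> value 6188 (2 byte(s))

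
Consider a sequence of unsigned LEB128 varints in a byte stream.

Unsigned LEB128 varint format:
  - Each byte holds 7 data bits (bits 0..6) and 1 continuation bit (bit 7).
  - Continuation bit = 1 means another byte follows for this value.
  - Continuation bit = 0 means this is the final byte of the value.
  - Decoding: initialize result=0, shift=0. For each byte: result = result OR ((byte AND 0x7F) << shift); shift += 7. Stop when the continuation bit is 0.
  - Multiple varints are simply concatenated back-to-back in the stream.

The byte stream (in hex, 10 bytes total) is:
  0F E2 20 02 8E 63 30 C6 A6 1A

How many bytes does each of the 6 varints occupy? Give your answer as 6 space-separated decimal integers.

Answer: 1 2 1 2 1 3

Derivation:
  byte[0]=0x0F cont=0 payload=0x0F=15: acc |= 15<<0 -> acc=15 shift=7 [end]
Varint 1: bytes[0:1] = 0F -> value 15 (1 byte(s))
  byte[1]=0xE2 cont=1 payload=0x62=98: acc |= 98<<0 -> acc=98 shift=7
  byte[2]=0x20 cont=0 payload=0x20=32: acc |= 32<<7 -> acc=4194 shift=14 [end]
Varint 2: bytes[1:3] = E2 20 -> value 4194 (2 byte(s))
  byte[3]=0x02 cont=0 payload=0x02=2: acc |= 2<<0 -> acc=2 shift=7 [end]
Varint 3: bytes[3:4] = 02 -> value 2 (1 byte(s))
  byte[4]=0x8E cont=1 payload=0x0E=14: acc |= 14<<0 -> acc=14 shift=7
  byte[5]=0x63 cont=0 payload=0x63=99: acc |= 99<<7 -> acc=12686 shift=14 [end]
Varint 4: bytes[4:6] = 8E 63 -> value 12686 (2 byte(s))
  byte[6]=0x30 cont=0 payload=0x30=48: acc |= 48<<0 -> acc=48 shift=7 [end]
Varint 5: bytes[6:7] = 30 -> value 48 (1 byte(s))
  byte[7]=0xC6 cont=1 payload=0x46=70: acc |= 70<<0 -> acc=70 shift=7
  byte[8]=0xA6 cont=1 payload=0x26=38: acc |= 38<<7 -> acc=4934 shift=14
  byte[9]=0x1A cont=0 payload=0x1A=26: acc |= 26<<14 -> acc=430918 shift=21 [end]
Varint 6: bytes[7:10] = C6 A6 1A -> value 430918 (3 byte(s))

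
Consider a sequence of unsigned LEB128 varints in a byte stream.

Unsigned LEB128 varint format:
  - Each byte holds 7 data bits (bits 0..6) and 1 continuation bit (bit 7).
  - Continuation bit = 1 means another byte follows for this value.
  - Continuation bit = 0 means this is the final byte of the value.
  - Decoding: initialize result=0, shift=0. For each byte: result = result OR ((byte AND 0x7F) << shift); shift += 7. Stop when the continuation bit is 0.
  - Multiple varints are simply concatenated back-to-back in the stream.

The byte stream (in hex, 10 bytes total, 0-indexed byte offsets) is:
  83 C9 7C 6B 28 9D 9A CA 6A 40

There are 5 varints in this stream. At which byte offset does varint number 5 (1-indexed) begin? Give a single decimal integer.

  byte[0]=0x83 cont=1 payload=0x03=3: acc |= 3<<0 -> acc=3 shift=7
  byte[1]=0xC9 cont=1 payload=0x49=73: acc |= 73<<7 -> acc=9347 shift=14
  byte[2]=0x7C cont=0 payload=0x7C=124: acc |= 124<<14 -> acc=2040963 shift=21 [end]
Varint 1: bytes[0:3] = 83 C9 7C -> value 2040963 (3 byte(s))
  byte[3]=0x6B cont=0 payload=0x6B=107: acc |= 107<<0 -> acc=107 shift=7 [end]
Varint 2: bytes[3:4] = 6B -> value 107 (1 byte(s))
  byte[4]=0x28 cont=0 payload=0x28=40: acc |= 40<<0 -> acc=40 shift=7 [end]
Varint 3: bytes[4:5] = 28 -> value 40 (1 byte(s))
  byte[5]=0x9D cont=1 payload=0x1D=29: acc |= 29<<0 -> acc=29 shift=7
  byte[6]=0x9A cont=1 payload=0x1A=26: acc |= 26<<7 -> acc=3357 shift=14
  byte[7]=0xCA cont=1 payload=0x4A=74: acc |= 74<<14 -> acc=1215773 shift=21
  byte[8]=0x6A cont=0 payload=0x6A=106: acc |= 106<<21 -> acc=223513885 shift=28 [end]
Varint 4: bytes[5:9] = 9D 9A CA 6A -> value 223513885 (4 byte(s))
  byte[9]=0x40 cont=0 payload=0x40=64: acc |= 64<<0 -> acc=64 shift=7 [end]
Varint 5: bytes[9:10] = 40 -> value 64 (1 byte(s))

Answer: 9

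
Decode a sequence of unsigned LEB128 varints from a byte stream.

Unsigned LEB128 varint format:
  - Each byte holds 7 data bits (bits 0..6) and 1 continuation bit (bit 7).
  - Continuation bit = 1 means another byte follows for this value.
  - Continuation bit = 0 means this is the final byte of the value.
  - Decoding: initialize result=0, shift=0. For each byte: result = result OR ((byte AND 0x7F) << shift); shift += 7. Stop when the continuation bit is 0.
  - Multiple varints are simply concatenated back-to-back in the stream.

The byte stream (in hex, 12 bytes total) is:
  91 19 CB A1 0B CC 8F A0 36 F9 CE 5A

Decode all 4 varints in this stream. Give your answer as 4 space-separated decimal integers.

  byte[0]=0x91 cont=1 payload=0x11=17: acc |= 17<<0 -> acc=17 shift=7
  byte[1]=0x19 cont=0 payload=0x19=25: acc |= 25<<7 -> acc=3217 shift=14 [end]
Varint 1: bytes[0:2] = 91 19 -> value 3217 (2 byte(s))
  byte[2]=0xCB cont=1 payload=0x4B=75: acc |= 75<<0 -> acc=75 shift=7
  byte[3]=0xA1 cont=1 payload=0x21=33: acc |= 33<<7 -> acc=4299 shift=14
  byte[4]=0x0B cont=0 payload=0x0B=11: acc |= 11<<14 -> acc=184523 shift=21 [end]
Varint 2: bytes[2:5] = CB A1 0B -> value 184523 (3 byte(s))
  byte[5]=0xCC cont=1 payload=0x4C=76: acc |= 76<<0 -> acc=76 shift=7
  byte[6]=0x8F cont=1 payload=0x0F=15: acc |= 15<<7 -> acc=1996 shift=14
  byte[7]=0xA0 cont=1 payload=0x20=32: acc |= 32<<14 -> acc=526284 shift=21
  byte[8]=0x36 cont=0 payload=0x36=54: acc |= 54<<21 -> acc=113772492 shift=28 [end]
Varint 3: bytes[5:9] = CC 8F A0 36 -> value 113772492 (4 byte(s))
  byte[9]=0xF9 cont=1 payload=0x79=121: acc |= 121<<0 -> acc=121 shift=7
  byte[10]=0xCE cont=1 payload=0x4E=78: acc |= 78<<7 -> acc=10105 shift=14
  byte[11]=0x5A cont=0 payload=0x5A=90: acc |= 90<<14 -> acc=1484665 shift=21 [end]
Varint 4: bytes[9:12] = F9 CE 5A -> value 1484665 (3 byte(s))

Answer: 3217 184523 113772492 1484665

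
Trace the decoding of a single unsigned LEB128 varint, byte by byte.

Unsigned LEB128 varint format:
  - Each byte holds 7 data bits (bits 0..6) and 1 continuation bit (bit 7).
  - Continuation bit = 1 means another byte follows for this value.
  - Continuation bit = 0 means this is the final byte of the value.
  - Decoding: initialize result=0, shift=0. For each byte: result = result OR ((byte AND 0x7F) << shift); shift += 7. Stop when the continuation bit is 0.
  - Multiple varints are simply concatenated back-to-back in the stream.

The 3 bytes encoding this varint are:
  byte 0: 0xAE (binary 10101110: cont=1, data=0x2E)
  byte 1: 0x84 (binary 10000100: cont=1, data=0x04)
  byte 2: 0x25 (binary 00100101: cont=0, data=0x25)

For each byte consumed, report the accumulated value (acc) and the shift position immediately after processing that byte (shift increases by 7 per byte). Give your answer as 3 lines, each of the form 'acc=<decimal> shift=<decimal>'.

byte 0=0xAE: payload=0x2E=46, contrib = 46<<0 = 46; acc -> 46, shift -> 7
byte 1=0x84: payload=0x04=4, contrib = 4<<7 = 512; acc -> 558, shift -> 14
byte 2=0x25: payload=0x25=37, contrib = 37<<14 = 606208; acc -> 606766, shift -> 21

Answer: acc=46 shift=7
acc=558 shift=14
acc=606766 shift=21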